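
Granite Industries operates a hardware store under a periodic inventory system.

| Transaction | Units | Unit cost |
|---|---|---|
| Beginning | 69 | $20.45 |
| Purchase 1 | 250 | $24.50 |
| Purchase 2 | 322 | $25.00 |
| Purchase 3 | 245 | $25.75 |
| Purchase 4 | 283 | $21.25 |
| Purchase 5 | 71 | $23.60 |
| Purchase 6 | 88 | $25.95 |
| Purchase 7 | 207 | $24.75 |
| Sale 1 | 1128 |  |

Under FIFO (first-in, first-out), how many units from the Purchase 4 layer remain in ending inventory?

Sale 1 (1128) [FIFO — oldest first]: 69 @ $20.45 + 250 @ $24.50 + 322 @ $25.00 + 245 @ $25.75 + 242 @ $21.25 = $27,037.30
Ending inventory: 41 @ $21.25 + 71 @ $23.60 + 88 @ $25.95 + 207 @ $24.75 = $9,953.70

41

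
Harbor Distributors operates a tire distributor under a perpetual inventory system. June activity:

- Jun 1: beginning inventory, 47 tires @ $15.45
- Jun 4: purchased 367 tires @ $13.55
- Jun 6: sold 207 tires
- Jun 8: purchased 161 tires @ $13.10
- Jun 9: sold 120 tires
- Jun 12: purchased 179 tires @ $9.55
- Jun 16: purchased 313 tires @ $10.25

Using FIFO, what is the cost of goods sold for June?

COGS = $4,520.15

Jun 6, 207 sold [FIFO — oldest first]: 47 @ $15.45 + 160 @ $13.55 = $2,894.15
Jun 9, 120 sold [FIFO — oldest first]: 120 @ $13.55 = $1,626.00
Total COGS = $2,894.15 + $1,626.00 = $4,520.15
Ending inventory: 87 @ $13.55 + 161 @ $13.10 + 179 @ $9.55 + 313 @ $10.25 = $8,205.65
Check: goods available $12,725.80 = COGS $4,520.15 + ending $8,205.65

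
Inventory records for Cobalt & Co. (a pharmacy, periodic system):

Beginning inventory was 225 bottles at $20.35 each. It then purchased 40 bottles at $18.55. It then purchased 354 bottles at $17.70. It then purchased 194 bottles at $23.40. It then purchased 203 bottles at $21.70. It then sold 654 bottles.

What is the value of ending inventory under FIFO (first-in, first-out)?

Sale 1 (654) [FIFO — oldest first]: 225 @ $20.35 + 40 @ $18.55 + 354 @ $17.70 + 35 @ $23.40 = $12,405.55
Ending inventory: 159 @ $23.40 + 203 @ $21.70 = $8,125.70
Check: goods available $20,531.25 = COGS $12,405.55 + ending $8,125.70

Ending inventory = $8,125.70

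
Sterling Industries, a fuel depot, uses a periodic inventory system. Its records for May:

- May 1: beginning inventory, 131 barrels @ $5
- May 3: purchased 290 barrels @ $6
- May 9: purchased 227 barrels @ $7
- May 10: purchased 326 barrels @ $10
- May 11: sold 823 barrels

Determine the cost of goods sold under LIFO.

COGS = $6,469

May 11, 823 sold [LIFO — newest first]: 326 @ $10 + 227 @ $7 + 270 @ $6 = $6,469
Ending inventory: 131 @ $5 + 20 @ $6 = $775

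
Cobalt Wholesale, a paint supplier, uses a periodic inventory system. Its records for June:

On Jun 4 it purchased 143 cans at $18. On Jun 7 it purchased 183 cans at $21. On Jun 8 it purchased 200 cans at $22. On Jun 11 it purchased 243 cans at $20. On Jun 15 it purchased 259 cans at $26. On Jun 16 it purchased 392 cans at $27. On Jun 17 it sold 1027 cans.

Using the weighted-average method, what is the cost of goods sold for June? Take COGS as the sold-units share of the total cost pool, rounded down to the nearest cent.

COGS = $23,863.28

Jun 17, sell 1027: 1027/1420 × $32,995.00 → $23,863.28
Ending inventory (cost pool remaining) = $9,131.72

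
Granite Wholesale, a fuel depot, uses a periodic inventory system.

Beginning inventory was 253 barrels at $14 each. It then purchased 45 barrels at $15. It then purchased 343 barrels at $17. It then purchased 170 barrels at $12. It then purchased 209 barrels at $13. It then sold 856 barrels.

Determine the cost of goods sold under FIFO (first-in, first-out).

Sale 1 (856) [FIFO — oldest first]: 253 @ $14 + 45 @ $15 + 343 @ $17 + 170 @ $12 + 45 @ $13 = $12,673
Ending inventory: 164 @ $13 = $2,132

COGS = $12,673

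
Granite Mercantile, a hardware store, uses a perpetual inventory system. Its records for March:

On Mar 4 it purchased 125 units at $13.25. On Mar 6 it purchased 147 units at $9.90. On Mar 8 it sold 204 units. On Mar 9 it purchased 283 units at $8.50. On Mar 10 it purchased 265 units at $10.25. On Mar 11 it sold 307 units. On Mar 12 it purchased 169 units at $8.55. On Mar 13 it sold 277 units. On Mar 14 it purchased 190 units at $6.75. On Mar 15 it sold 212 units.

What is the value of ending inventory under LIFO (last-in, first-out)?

Ending inventory = $1,844.50

Mar 8, 204 sold [LIFO — newest first]: 147 @ $9.90 + 57 @ $13.25 = $2,210.55
Mar 11, 307 sold [LIFO — newest first]: 265 @ $10.25 + 42 @ $8.50 = $3,073.25
Mar 13, 277 sold [LIFO — newest first]: 169 @ $8.55 + 108 @ $8.50 = $2,362.95
Mar 15, 212 sold [LIFO — newest first]: 190 @ $6.75 + 22 @ $8.50 = $1,469.50
Total COGS = $2,210.55 + $3,073.25 + $2,362.95 + $1,469.50 = $9,116.25
Ending inventory: 68 @ $13.25 + 111 @ $8.50 = $1,844.50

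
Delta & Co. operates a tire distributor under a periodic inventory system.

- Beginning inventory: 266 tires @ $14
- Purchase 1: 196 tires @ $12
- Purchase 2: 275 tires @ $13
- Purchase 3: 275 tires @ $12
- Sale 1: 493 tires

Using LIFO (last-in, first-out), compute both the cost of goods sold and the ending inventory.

COGS = $6,134; ending inventory = $6,817

Sale 1 (493) [LIFO — newest first]: 275 @ $12 + 218 @ $13 = $6,134
Ending inventory: 266 @ $14 + 196 @ $12 + 57 @ $13 = $6,817
Check: goods available $12,951 = COGS $6,134 + ending $6,817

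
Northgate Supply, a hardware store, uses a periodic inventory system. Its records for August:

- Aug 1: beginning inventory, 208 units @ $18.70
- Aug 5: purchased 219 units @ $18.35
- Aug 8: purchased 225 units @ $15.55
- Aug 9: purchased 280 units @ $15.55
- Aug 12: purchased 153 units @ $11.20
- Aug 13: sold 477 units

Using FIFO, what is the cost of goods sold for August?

Aug 13, 477 sold [FIFO — oldest first]: 208 @ $18.70 + 219 @ $18.35 + 50 @ $15.55 = $8,685.75
Ending inventory: 175 @ $15.55 + 280 @ $15.55 + 153 @ $11.20 = $8,788.85

COGS = $8,685.75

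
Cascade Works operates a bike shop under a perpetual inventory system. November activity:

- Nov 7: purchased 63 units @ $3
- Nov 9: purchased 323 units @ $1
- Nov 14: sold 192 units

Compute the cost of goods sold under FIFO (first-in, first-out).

Nov 14, 192 sold [FIFO — oldest first]: 63 @ $3 + 129 @ $1 = $318
Ending inventory: 194 @ $1 = $194

COGS = $318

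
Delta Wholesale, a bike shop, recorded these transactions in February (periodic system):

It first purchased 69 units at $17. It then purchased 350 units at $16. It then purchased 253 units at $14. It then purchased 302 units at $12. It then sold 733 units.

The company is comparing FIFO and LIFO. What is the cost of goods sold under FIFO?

FIFO COGS: 69 @ $17 + 350 @ $16 + 253 @ $14 + 61 @ $12 = $11,047
LIFO COGS: 302 @ $12 + 253 @ $14 + 178 @ $16 = $10,014

COGS = $11,047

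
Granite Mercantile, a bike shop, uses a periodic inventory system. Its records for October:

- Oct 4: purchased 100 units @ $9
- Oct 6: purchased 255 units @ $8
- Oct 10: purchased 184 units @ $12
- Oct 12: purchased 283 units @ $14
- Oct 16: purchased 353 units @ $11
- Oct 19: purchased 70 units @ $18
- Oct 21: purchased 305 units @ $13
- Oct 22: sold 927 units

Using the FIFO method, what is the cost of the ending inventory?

Ending inventory = $7,953

Oct 22, 927 sold [FIFO — oldest first]: 100 @ $9 + 255 @ $8 + 184 @ $12 + 283 @ $14 + 105 @ $11 = $10,265
Ending inventory: 248 @ $11 + 70 @ $18 + 305 @ $13 = $7,953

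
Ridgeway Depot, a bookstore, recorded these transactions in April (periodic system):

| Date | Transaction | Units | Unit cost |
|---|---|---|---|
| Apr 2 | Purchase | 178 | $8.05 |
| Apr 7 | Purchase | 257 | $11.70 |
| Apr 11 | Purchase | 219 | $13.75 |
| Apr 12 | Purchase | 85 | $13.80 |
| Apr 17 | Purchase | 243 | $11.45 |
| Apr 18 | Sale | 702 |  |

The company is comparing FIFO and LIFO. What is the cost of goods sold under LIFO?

COGS = $8,780.10

FIFO COGS: 178 @ $8.05 + 257 @ $11.70 + 219 @ $13.75 + 48 @ $13.80 = $8,113.45
LIFO COGS: 243 @ $11.45 + 85 @ $13.80 + 219 @ $13.75 + 155 @ $11.70 = $8,780.10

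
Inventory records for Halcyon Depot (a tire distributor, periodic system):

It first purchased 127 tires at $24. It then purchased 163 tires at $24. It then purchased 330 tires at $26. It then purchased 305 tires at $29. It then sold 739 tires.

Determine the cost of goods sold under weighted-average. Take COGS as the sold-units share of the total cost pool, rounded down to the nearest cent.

COGS = $19,481.63

Sale 1, sell 739: 739/925 × $24,385.00 → $19,481.63
Ending inventory (cost pool remaining) = $4,903.37
Check: goods available $24,385.00 = COGS $19,481.63 + ending $4,903.37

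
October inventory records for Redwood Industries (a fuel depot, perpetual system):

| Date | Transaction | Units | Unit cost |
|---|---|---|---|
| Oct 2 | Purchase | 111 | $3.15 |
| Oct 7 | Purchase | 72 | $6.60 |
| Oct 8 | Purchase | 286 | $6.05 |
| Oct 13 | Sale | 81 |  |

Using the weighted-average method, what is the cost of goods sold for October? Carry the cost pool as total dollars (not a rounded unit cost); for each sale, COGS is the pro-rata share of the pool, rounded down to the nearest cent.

COGS = $441.29

After Oct 2: 111 on hand, pool $349.65 (≈ $3.1500 each)
After Oct 7: 183 on hand, pool $824.85 (≈ $4.5074 each)
After Oct 8: 469 on hand, pool $2,555.15 (≈ $5.4481 each)
Oct 13, sell 81: 81/469 × $2,555.15 → $441.29
Ending inventory (cost pool remaining) = $2,113.86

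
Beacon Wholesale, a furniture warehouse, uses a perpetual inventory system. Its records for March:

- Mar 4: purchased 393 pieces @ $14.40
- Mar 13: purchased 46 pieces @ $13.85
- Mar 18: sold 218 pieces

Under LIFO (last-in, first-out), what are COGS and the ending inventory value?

COGS = $3,113.90; ending inventory = $3,182.40

Mar 18, 218 sold [LIFO — newest first]: 46 @ $13.85 + 172 @ $14.40 = $3,113.90
Ending inventory: 221 @ $14.40 = $3,182.40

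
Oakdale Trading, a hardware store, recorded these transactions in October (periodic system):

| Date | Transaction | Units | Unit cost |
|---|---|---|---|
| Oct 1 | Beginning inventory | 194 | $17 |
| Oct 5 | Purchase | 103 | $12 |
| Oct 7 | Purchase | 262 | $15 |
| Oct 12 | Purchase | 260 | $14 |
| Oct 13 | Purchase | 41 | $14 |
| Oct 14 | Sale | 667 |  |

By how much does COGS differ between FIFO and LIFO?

$579

FIFO COGS: 194 @ $17 + 103 @ $12 + 262 @ $15 + 108 @ $14 = $9,976
LIFO COGS: 41 @ $14 + 260 @ $14 + 262 @ $15 + 103 @ $12 + 1 @ $17 = $9,397
Difference = |$9,976 − $9,397| = $579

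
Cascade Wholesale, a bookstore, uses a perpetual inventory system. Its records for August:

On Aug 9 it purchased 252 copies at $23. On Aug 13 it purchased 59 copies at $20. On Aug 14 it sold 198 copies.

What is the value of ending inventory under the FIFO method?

Aug 14, 198 sold [FIFO — oldest first]: 198 @ $23 = $4,554
Ending inventory: 54 @ $23 + 59 @ $20 = $2,422
Check: goods available $6,976 = COGS $4,554 + ending $2,422

Ending inventory = $2,422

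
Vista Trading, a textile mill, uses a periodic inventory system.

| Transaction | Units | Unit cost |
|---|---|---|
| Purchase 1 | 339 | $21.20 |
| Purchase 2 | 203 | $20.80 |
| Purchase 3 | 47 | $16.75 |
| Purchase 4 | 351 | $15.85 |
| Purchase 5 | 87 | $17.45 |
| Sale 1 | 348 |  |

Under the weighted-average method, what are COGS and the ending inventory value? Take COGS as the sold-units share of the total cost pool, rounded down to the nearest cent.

COGS = $6,532.35; ending inventory = $12,745.60

Sale 1, sell 348: 348/1027 × $19,277.95 → $6,532.35
Ending inventory (cost pool remaining) = $12,745.60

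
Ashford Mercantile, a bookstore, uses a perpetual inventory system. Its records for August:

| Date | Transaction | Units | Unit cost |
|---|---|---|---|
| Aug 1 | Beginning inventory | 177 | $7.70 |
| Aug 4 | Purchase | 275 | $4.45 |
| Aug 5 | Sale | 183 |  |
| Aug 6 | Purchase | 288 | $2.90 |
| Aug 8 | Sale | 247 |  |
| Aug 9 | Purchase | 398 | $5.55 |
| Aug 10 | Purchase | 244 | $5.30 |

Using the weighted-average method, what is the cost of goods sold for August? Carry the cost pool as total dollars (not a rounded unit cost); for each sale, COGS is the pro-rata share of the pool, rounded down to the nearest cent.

COGS = $2,100.25

After Aug 1: 177 on hand, pool $1,362.90 (≈ $7.7000 each)
After Aug 4: 452 on hand, pool $2,586.65 (≈ $5.7227 each)
Aug 5, sell 183: 183/452 × $2,586.65 → $1,047.24
After Aug 6: 557 on hand, pool $2,374.61 (≈ $4.2632 each)
Aug 8, sell 247: 247/557 × $2,374.61 → $1,053.01
After Aug 9: 708 on hand, pool $3,530.50 (≈ $4.9866 each)
After Aug 10: 952 on hand, pool $4,823.70 (≈ $5.0669 each)
Total COGS = $1,047.24 + $1,053.01 = $2,100.25
Ending inventory (cost pool remaining) = $4,823.70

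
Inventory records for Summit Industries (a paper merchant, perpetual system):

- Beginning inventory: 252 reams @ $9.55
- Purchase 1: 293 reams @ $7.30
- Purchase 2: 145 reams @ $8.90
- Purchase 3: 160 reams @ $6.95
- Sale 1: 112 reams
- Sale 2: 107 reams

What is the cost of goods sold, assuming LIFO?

COGS = $1,637.10

Sale 1 (112) [LIFO — newest first]: 112 @ $6.95 = $778.40
Sale 2 (107) [LIFO — newest first]: 48 @ $6.95 + 59 @ $8.90 = $858.70
Total COGS = $778.40 + $858.70 = $1,637.10
Ending inventory: 252 @ $9.55 + 293 @ $7.30 + 86 @ $8.90 = $5,310.90
Check: goods available $6,948.00 = COGS $1,637.10 + ending $5,310.90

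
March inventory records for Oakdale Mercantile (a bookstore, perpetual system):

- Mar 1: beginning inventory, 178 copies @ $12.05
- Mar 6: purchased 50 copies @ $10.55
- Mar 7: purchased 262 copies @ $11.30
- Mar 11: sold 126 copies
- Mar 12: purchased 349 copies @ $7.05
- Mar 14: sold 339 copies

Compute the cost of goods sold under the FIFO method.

Mar 11, 126 sold [FIFO — oldest first]: 126 @ $12.05 = $1,518.30
Mar 14, 339 sold [FIFO — oldest first]: 52 @ $12.05 + 50 @ $10.55 + 237 @ $11.30 = $3,832.20
Total COGS = $1,518.30 + $3,832.20 = $5,350.50
Ending inventory: 25 @ $11.30 + 349 @ $7.05 = $2,742.95
Check: goods available $8,093.45 = COGS $5,350.50 + ending $2,742.95

COGS = $5,350.50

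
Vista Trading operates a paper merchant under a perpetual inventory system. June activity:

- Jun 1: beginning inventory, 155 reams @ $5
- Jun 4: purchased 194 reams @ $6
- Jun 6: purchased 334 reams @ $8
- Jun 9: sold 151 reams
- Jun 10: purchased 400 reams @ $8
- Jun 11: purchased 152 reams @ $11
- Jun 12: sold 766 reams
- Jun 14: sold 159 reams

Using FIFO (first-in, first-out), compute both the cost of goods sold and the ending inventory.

Jun 9, 151 sold [FIFO — oldest first]: 151 @ $5 = $755
Jun 12, 766 sold [FIFO — oldest first]: 4 @ $5 + 194 @ $6 + 334 @ $8 + 234 @ $8 = $5,728
Jun 14, 159 sold [FIFO — oldest first]: 159 @ $8 = $1,272
Total COGS = $755 + $5,728 + $1,272 = $7,755
Ending inventory: 7 @ $8 + 152 @ $11 = $1,728
Check: goods available $9,483 = COGS $7,755 + ending $1,728

COGS = $7,755; ending inventory = $1,728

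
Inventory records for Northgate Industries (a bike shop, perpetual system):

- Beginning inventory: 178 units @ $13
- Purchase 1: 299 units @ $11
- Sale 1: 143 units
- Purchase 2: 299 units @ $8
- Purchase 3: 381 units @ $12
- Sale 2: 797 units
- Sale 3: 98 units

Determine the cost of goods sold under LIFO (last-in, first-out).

Sale 1 (143) [LIFO — newest first]: 143 @ $11 = $1,573
Sale 2 (797) [LIFO — newest first]: 381 @ $12 + 299 @ $8 + 117 @ $11 = $8,251
Sale 3 (98) [LIFO — newest first]: 39 @ $11 + 59 @ $13 = $1,196
Total COGS = $1,573 + $8,251 + $1,196 = $11,020
Ending inventory: 119 @ $13 = $1,547

COGS = $11,020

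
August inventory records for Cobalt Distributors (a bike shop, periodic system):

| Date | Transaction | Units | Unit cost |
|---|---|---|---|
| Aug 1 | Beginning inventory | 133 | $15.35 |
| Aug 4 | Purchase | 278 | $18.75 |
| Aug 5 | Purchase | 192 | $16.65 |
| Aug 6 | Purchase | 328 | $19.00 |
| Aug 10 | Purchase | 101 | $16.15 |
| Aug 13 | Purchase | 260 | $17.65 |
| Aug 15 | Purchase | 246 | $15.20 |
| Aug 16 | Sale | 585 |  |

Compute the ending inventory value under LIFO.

Aug 16, 585 sold [LIFO — newest first]: 246 @ $15.20 + 260 @ $17.65 + 79 @ $16.15 = $9,604.05
Ending inventory: 133 @ $15.35 + 278 @ $18.75 + 192 @ $16.65 + 328 @ $19.00 + 22 @ $16.15 = $17,038.15

Ending inventory = $17,038.15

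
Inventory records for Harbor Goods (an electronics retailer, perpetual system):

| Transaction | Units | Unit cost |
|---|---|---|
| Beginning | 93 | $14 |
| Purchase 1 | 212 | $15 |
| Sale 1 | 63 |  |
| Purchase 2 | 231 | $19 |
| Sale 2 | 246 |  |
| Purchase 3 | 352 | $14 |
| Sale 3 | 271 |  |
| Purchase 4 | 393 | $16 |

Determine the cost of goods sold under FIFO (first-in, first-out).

COGS = $9,487

Sale 1 (63) [FIFO — oldest first]: 63 @ $14 = $882
Sale 2 (246) [FIFO — oldest first]: 30 @ $14 + 212 @ $15 + 4 @ $19 = $3,676
Sale 3 (271) [FIFO — oldest first]: 227 @ $19 + 44 @ $14 = $4,929
Total COGS = $882 + $3,676 + $4,929 = $9,487
Ending inventory: 308 @ $14 + 393 @ $16 = $10,600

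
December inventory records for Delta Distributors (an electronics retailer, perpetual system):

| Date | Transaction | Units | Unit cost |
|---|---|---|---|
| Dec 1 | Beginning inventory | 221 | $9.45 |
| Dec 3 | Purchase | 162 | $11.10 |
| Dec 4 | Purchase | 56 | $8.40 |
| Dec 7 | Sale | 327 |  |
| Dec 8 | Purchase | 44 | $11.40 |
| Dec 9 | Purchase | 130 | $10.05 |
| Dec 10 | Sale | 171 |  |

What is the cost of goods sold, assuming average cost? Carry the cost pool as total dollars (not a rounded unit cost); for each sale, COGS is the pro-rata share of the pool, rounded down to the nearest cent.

COGS = $4,991.14

After Dec 1: 221 on hand, pool $2,088.45 (≈ $9.4500 each)
After Dec 3: 383 on hand, pool $3,886.65 (≈ $10.1479 each)
After Dec 4: 439 on hand, pool $4,357.05 (≈ $9.9249 each)
Dec 7, sell 327: 327/439 × $4,357.05 → $3,245.45
After Dec 8: 156 on hand, pool $1,613.20 (≈ $10.3410 each)
After Dec 9: 286 on hand, pool $2,919.70 (≈ $10.2087 each)
Dec 10, sell 171: 171/286 × $2,919.70 → $1,745.69
Total COGS = $3,245.45 + $1,745.69 = $4,991.14
Ending inventory (cost pool remaining) = $1,174.01
Check: goods available $6,165.15 = COGS $4,991.14 + ending $1,174.01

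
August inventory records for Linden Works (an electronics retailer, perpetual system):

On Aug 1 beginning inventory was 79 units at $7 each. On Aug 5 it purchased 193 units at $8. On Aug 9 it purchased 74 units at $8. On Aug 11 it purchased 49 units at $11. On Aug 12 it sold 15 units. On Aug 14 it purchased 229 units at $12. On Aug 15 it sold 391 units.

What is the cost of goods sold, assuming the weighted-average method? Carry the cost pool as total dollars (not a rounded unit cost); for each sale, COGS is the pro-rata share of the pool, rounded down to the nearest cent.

COGS = $3,880.68

After Aug 1: 79 on hand, pool $553.00 (≈ $7.0000 each)
After Aug 5: 272 on hand, pool $2,097.00 (≈ $7.7096 each)
After Aug 9: 346 on hand, pool $2,689.00 (≈ $7.7717 each)
After Aug 11: 395 on hand, pool $3,228.00 (≈ $8.1722 each)
Aug 12, sell 15: 15/395 × $3,228.00 → $122.58
After Aug 14: 609 on hand, pool $5,853.42 (≈ $9.6115 each)
Aug 15, sell 391: 391/609 × $5,853.42 → $3,758.10
Total COGS = $122.58 + $3,758.10 = $3,880.68
Ending inventory (cost pool remaining) = $2,095.32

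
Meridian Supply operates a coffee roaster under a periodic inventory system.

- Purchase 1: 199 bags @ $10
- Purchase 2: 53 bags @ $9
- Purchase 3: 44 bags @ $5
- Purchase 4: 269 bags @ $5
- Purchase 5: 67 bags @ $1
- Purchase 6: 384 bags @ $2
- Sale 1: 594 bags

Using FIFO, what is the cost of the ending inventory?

Ending inventory = $806

Sale 1 (594) [FIFO — oldest first]: 199 @ $10 + 53 @ $9 + 44 @ $5 + 269 @ $5 + 29 @ $1 = $4,061
Ending inventory: 38 @ $1 + 384 @ $2 = $806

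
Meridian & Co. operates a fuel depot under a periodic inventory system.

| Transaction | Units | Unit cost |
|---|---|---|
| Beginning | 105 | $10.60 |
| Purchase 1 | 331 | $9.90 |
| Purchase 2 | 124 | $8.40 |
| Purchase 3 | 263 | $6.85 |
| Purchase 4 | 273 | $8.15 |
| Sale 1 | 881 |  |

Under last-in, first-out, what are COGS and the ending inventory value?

Sale 1 (881) [LIFO — newest first]: 273 @ $8.15 + 263 @ $6.85 + 124 @ $8.40 + 221 @ $9.90 = $7,256.00
Ending inventory: 105 @ $10.60 + 110 @ $9.90 = $2,202.00

COGS = $7,256.00; ending inventory = $2,202.00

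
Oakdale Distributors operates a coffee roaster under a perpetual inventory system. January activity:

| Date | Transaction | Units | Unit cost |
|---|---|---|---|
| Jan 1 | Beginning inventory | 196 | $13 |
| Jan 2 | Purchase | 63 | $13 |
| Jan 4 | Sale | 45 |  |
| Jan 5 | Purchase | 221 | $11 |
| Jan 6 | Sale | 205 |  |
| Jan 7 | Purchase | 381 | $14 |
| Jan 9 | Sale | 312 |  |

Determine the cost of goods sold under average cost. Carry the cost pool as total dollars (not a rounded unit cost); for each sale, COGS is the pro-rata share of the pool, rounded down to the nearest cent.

After Jan 1: 196 on hand, pool $2,548.00 (≈ $13.0000 each)
After Jan 2: 259 on hand, pool $3,367.00 (≈ $13.0000 each)
Jan 4, sell 45: 45/259 × $3,367.00 → $585.00
After Jan 5: 435 on hand, pool $5,213.00 (≈ $11.9839 each)
Jan 6, sell 205: 205/435 × $5,213.00 → $2,456.70
After Jan 7: 611 on hand, pool $8,090.30 (≈ $13.2411 each)
Jan 9, sell 312: 312/611 × $8,090.30 → $4,131.21
Total COGS = $585.00 + $2,456.70 + $4,131.21 = $7,172.91
Ending inventory (cost pool remaining) = $3,959.09

COGS = $7,172.91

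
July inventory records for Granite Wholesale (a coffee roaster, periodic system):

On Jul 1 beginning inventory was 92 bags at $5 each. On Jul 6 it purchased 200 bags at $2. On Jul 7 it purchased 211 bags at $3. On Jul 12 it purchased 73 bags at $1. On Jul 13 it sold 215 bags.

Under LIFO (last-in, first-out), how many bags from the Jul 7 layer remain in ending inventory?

Jul 13, 215 sold [LIFO — newest first]: 73 @ $1 + 142 @ $3 = $499
Ending inventory: 92 @ $5 + 200 @ $2 + 69 @ $3 = $1,067
Check: goods available $1,566 = COGS $499 + ending $1,067

69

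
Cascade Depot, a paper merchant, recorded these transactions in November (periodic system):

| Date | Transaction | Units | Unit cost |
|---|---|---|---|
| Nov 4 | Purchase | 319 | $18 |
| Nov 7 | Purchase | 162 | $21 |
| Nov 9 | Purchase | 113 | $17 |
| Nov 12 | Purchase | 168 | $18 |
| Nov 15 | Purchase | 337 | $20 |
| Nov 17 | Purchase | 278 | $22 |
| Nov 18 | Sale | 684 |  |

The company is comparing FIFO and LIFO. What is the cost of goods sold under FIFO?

COGS = $12,685

FIFO COGS: 319 @ $18 + 162 @ $21 + 113 @ $17 + 90 @ $18 = $12,685
LIFO COGS: 278 @ $22 + 337 @ $20 + 69 @ $18 = $14,098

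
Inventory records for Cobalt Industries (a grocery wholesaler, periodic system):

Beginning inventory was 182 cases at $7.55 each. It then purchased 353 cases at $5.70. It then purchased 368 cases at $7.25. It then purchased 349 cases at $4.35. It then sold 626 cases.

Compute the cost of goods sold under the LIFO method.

COGS = $3,526.40

Sale 1 (626) [LIFO — newest first]: 349 @ $4.35 + 277 @ $7.25 = $3,526.40
Ending inventory: 182 @ $7.55 + 353 @ $5.70 + 91 @ $7.25 = $4,045.95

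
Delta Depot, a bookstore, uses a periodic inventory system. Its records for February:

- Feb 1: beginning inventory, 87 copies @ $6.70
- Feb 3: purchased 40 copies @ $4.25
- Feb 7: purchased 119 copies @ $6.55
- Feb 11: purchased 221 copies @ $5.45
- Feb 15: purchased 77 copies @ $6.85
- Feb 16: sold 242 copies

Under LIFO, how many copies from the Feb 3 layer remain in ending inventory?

40

Feb 16, 242 sold [LIFO — newest first]: 77 @ $6.85 + 165 @ $5.45 = $1,426.70
Ending inventory: 87 @ $6.70 + 40 @ $4.25 + 119 @ $6.55 + 56 @ $5.45 = $1,837.55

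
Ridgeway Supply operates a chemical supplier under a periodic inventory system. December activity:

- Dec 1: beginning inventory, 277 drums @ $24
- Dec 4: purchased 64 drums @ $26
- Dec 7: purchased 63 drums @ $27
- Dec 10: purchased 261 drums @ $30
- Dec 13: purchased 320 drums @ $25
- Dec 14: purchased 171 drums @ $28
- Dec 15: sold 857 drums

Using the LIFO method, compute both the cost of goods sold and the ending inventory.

Dec 15, 857 sold [LIFO — newest first]: 171 @ $28 + 320 @ $25 + 261 @ $30 + 63 @ $27 + 42 @ $26 = $23,411
Ending inventory: 277 @ $24 + 22 @ $26 = $7,220

COGS = $23,411; ending inventory = $7,220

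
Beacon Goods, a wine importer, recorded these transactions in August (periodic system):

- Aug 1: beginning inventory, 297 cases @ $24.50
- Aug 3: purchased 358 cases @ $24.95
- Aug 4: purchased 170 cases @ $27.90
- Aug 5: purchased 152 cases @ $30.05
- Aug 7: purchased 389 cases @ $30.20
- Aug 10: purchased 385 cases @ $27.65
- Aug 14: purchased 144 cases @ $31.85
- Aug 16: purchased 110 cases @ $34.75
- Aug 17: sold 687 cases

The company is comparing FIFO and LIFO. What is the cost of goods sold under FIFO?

FIFO COGS: 297 @ $24.50 + 358 @ $24.95 + 32 @ $27.90 = $17,101.40
LIFO COGS: 110 @ $34.75 + 144 @ $31.85 + 385 @ $27.65 + 48 @ $30.20 = $20,503.75

COGS = $17,101.40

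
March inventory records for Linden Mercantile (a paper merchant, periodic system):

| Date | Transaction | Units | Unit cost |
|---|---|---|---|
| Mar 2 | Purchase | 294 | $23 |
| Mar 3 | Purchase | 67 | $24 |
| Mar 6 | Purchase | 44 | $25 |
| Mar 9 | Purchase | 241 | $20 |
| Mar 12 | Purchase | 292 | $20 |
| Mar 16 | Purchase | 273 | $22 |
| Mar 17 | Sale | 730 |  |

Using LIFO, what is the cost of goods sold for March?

Mar 17, 730 sold [LIFO — newest first]: 273 @ $22 + 292 @ $20 + 165 @ $20 = $15,146
Ending inventory: 294 @ $23 + 67 @ $24 + 44 @ $25 + 76 @ $20 = $10,990
Check: goods available $26,136 = COGS $15,146 + ending $10,990

COGS = $15,146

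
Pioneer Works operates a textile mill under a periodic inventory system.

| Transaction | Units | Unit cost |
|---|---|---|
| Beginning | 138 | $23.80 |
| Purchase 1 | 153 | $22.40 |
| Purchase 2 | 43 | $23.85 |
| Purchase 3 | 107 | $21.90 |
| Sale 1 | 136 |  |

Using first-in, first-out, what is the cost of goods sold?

COGS = $3,236.80

Sale 1 (136) [FIFO — oldest first]: 136 @ $23.80 = $3,236.80
Ending inventory: 2 @ $23.80 + 153 @ $22.40 + 43 @ $23.85 + 107 @ $21.90 = $6,843.65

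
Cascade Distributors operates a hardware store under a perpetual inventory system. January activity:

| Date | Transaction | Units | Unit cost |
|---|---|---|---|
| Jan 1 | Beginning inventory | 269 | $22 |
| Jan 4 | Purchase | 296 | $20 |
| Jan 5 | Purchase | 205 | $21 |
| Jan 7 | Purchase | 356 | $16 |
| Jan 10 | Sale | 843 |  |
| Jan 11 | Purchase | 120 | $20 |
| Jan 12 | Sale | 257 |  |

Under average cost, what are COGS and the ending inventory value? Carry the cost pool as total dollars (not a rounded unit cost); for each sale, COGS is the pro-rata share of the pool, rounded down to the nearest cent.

After Jan 1: 269 on hand, pool $5,918.00 (≈ $22.0000 each)
After Jan 4: 565 on hand, pool $11,838.00 (≈ $20.9522 each)
After Jan 5: 770 on hand, pool $16,143.00 (≈ $20.9649 each)
After Jan 7: 1126 on hand, pool $21,839.00 (≈ $19.3952 each)
Jan 10, sell 843: 843/1126 × $21,839.00 → $16,350.15
After Jan 11: 403 on hand, pool $7,888.85 (≈ $19.5753 each)
Jan 12, sell 257: 257/403 × $7,888.85 → $5,030.85
Total COGS = $16,350.15 + $5,030.85 = $21,381.00
Ending inventory (cost pool remaining) = $2,858.00

COGS = $21,381.00; ending inventory = $2,858.00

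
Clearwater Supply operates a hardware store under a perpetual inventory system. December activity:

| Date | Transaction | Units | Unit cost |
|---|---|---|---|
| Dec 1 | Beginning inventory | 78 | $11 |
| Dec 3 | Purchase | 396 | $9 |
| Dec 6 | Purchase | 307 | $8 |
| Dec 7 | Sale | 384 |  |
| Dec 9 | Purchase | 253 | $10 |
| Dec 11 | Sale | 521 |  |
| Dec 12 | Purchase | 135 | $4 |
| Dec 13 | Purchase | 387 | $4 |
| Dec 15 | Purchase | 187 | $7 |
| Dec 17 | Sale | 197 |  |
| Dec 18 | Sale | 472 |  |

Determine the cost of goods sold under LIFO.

COGS = $11,328

Dec 7, 384 sold [LIFO — newest first]: 307 @ $8 + 77 @ $9 = $3,149
Dec 11, 521 sold [LIFO — newest first]: 253 @ $10 + 268 @ $9 = $4,942
Dec 17, 197 sold [LIFO — newest first]: 187 @ $7 + 10 @ $4 = $1,349
Dec 18, 472 sold [LIFO — newest first]: 377 @ $4 + 95 @ $4 = $1,888
Total COGS = $3,149 + $4,942 + $1,349 + $1,888 = $11,328
Ending inventory: 78 @ $11 + 51 @ $9 + 40 @ $4 = $1,477
Check: goods available $12,805 = COGS $11,328 + ending $1,477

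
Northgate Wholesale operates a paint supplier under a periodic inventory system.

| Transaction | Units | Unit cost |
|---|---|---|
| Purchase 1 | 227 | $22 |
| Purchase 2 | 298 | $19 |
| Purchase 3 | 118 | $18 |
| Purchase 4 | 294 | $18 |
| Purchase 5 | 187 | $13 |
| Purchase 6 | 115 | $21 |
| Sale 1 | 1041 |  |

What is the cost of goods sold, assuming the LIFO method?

COGS = $18,562

Sale 1 (1041) [LIFO — newest first]: 115 @ $21 + 187 @ $13 + 294 @ $18 + 118 @ $18 + 298 @ $19 + 29 @ $22 = $18,562
Ending inventory: 198 @ $22 = $4,356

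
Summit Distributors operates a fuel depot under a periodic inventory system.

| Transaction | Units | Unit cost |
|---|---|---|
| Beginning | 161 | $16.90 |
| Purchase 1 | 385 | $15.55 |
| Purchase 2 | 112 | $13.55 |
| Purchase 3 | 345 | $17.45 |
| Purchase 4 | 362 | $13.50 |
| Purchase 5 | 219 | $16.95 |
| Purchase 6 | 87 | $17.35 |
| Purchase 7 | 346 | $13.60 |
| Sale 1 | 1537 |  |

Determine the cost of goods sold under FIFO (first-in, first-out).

Sale 1 (1537) [FIFO — oldest first]: 161 @ $16.90 + 385 @ $15.55 + 112 @ $13.55 + 345 @ $17.45 + 362 @ $13.50 + 172 @ $16.95 = $24,047.90
Ending inventory: 47 @ $16.95 + 87 @ $17.35 + 346 @ $13.60 = $7,011.70

COGS = $24,047.90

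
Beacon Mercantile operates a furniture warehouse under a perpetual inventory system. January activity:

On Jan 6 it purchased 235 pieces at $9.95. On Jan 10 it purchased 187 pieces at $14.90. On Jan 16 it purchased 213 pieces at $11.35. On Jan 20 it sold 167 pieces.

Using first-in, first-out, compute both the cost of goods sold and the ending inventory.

COGS = $1,661.65; ending inventory = $5,880.45

Jan 20, 167 sold [FIFO — oldest first]: 167 @ $9.95 = $1,661.65
Ending inventory: 68 @ $9.95 + 187 @ $14.90 + 213 @ $11.35 = $5,880.45
Check: goods available $7,542.10 = COGS $1,661.65 + ending $5,880.45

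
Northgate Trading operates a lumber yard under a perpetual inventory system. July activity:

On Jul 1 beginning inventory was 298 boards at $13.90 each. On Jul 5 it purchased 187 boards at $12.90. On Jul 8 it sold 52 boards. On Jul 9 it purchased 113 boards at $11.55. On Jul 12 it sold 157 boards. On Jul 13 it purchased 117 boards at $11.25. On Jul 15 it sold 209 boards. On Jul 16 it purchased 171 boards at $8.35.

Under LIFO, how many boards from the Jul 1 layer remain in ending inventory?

297

Jul 8, 52 sold [LIFO — newest first]: 52 @ $12.90 = $670.80
Jul 12, 157 sold [LIFO — newest first]: 113 @ $11.55 + 44 @ $12.90 = $1,872.75
Jul 15, 209 sold [LIFO — newest first]: 117 @ $11.25 + 91 @ $12.90 + 1 @ $13.90 = $2,504.05
Total COGS = $670.80 + $1,872.75 + $2,504.05 = $5,047.60
Ending inventory: 297 @ $13.90 + 171 @ $8.35 = $5,556.15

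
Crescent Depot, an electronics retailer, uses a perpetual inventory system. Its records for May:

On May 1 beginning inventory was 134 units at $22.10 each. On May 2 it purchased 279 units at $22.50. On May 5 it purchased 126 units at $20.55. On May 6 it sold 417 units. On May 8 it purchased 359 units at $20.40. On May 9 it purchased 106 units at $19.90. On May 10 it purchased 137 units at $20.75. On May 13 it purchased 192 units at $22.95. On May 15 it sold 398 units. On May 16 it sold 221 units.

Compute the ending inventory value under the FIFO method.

May 6, 417 sold [FIFO — oldest first]: 134 @ $22.10 + 279 @ $22.50 + 4 @ $20.55 = $9,321.10
May 15, 398 sold [FIFO — oldest first]: 122 @ $20.55 + 276 @ $20.40 = $8,137.50
May 16, 221 sold [FIFO — oldest first]: 83 @ $20.40 + 106 @ $19.90 + 32 @ $20.75 = $4,466.60
Total COGS = $9,321.10 + $8,137.50 + $4,466.60 = $21,925.20
Ending inventory: 105 @ $20.75 + 192 @ $22.95 = $6,585.15
Check: goods available $28,510.35 = COGS $21,925.20 + ending $6,585.15

Ending inventory = $6,585.15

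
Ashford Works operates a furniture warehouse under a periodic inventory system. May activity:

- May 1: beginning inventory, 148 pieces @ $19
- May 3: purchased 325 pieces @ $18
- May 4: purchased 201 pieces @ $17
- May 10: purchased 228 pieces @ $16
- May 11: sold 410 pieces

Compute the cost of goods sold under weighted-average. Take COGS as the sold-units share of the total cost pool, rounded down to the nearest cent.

COGS = $7,148.63

May 11, sell 410: 410/902 × $15,727.00 → $7,148.63
Ending inventory (cost pool remaining) = $8,578.37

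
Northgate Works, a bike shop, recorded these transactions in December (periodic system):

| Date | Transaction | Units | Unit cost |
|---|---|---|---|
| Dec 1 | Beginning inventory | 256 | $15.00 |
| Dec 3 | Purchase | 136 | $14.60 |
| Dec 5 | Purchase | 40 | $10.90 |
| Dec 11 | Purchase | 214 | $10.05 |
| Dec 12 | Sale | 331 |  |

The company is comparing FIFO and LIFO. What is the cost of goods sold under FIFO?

COGS = $4,935.00

FIFO COGS: 256 @ $15.00 + 75 @ $14.60 = $4,935.00
LIFO COGS: 214 @ $10.05 + 40 @ $10.90 + 77 @ $14.60 = $3,710.90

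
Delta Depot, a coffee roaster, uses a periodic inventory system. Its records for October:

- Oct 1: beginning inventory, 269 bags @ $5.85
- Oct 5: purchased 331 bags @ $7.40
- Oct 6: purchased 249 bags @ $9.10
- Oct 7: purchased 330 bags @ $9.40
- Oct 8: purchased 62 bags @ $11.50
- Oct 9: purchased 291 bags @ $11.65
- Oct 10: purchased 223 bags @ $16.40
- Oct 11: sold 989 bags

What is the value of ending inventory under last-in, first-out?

Ending inventory = $5,533.65

Oct 11, 989 sold [LIFO — newest first]: 223 @ $16.40 + 291 @ $11.65 + 62 @ $11.50 + 330 @ $9.40 + 83 @ $9.10 = $11,617.65
Ending inventory: 269 @ $5.85 + 331 @ $7.40 + 166 @ $9.10 = $5,533.65
Check: goods available $17,151.30 = COGS $11,617.65 + ending $5,533.65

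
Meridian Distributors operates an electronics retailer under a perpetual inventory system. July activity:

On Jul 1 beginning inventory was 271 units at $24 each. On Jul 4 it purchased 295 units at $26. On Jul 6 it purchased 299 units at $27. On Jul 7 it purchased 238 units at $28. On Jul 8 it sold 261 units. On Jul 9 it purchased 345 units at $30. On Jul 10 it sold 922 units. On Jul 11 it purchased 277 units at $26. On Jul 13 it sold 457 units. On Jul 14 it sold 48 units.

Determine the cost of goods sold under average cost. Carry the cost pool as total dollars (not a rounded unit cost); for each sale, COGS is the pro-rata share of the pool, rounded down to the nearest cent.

After Jul 1: 271 on hand, pool $6,504.00 (≈ $24.0000 each)
After Jul 4: 566 on hand, pool $14,174.00 (≈ $25.0424 each)
After Jul 6: 865 on hand, pool $22,247.00 (≈ $25.7191 each)
After Jul 7: 1103 on hand, pool $28,911.00 (≈ $26.2112 each)
Jul 8, sell 261: 261/1103 × $28,911.00 → $6,841.13
After Jul 9: 1187 on hand, pool $32,419.87 (≈ $27.3124 each)
Jul 10, sell 922: 922/1187 × $32,419.87 → $25,182.07
After Jul 11: 542 on hand, pool $14,439.80 (≈ $26.6417 each)
Jul 13, sell 457: 457/542 × $14,439.80 → $12,175.25
Jul 14, sell 48: 48/85 × $2,264.55 → $1,278.80
Total COGS = $6,841.13 + $25,182.07 + $12,175.25 + $1,278.80 = $45,477.25
Ending inventory (cost pool remaining) = $985.75
Check: goods available $46,463.00 = COGS $45,477.25 + ending $985.75

COGS = $45,477.25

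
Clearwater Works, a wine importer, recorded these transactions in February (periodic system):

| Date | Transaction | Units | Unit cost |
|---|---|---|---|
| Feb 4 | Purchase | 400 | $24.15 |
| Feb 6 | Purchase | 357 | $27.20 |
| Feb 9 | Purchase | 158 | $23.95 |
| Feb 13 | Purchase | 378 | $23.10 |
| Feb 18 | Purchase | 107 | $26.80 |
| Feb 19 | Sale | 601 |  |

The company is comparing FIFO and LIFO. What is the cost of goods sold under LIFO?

FIFO COGS: 400 @ $24.15 + 201 @ $27.20 = $15,127.20
LIFO COGS: 107 @ $26.80 + 378 @ $23.10 + 116 @ $23.95 = $14,377.60

COGS = $14,377.60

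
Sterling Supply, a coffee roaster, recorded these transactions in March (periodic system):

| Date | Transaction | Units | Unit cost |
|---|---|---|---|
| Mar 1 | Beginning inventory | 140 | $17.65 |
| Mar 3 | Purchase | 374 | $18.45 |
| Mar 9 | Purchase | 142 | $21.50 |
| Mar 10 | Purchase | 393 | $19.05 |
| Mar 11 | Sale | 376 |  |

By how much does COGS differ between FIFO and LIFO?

$337.60

FIFO COGS: 140 @ $17.65 + 236 @ $18.45 = $6,825.20
LIFO COGS: 376 @ $19.05 = $7,162.80
Difference = |$6,825.20 − $7,162.80| = $337.60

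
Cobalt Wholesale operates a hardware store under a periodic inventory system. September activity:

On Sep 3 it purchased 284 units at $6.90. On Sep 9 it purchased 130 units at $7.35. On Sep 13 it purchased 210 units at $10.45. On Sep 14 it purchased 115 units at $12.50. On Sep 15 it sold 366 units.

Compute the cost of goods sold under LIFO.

COGS = $3,933.35

Sep 15, 366 sold [LIFO — newest first]: 115 @ $12.50 + 210 @ $10.45 + 41 @ $7.35 = $3,933.35
Ending inventory: 284 @ $6.90 + 89 @ $7.35 = $2,613.75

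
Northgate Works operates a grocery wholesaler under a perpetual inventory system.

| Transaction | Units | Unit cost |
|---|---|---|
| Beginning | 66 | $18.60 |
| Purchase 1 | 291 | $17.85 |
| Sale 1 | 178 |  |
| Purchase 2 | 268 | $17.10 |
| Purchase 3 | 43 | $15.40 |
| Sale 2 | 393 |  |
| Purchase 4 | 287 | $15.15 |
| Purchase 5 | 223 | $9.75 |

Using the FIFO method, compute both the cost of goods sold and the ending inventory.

Sale 1 (178) [FIFO — oldest first]: 66 @ $18.60 + 112 @ $17.85 = $3,226.80
Sale 2 (393) [FIFO — oldest first]: 179 @ $17.85 + 214 @ $17.10 = $6,854.55
Total COGS = $3,226.80 + $6,854.55 = $10,081.35
Ending inventory: 54 @ $17.10 + 43 @ $15.40 + 287 @ $15.15 + 223 @ $9.75 = $8,107.90

COGS = $10,081.35; ending inventory = $8,107.90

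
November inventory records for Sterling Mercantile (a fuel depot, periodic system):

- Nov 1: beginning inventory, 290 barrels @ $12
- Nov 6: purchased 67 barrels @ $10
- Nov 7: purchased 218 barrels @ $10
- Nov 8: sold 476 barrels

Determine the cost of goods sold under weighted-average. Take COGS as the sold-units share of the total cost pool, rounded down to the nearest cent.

Nov 8, sell 476: 476/575 × $6,330.00 → $5,240.13
Ending inventory (cost pool remaining) = $1,089.87
Check: goods available $6,330.00 = COGS $5,240.13 + ending $1,089.87

COGS = $5,240.13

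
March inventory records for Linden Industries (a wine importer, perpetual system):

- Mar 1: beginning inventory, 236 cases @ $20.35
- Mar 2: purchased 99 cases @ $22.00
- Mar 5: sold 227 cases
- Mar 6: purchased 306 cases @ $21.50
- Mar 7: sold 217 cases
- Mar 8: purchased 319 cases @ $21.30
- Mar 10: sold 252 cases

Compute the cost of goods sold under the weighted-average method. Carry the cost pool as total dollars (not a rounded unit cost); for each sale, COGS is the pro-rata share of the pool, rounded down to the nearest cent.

COGS = $14,728.35

After Mar 1: 236 on hand, pool $4,802.60 (≈ $20.3500 each)
After Mar 2: 335 on hand, pool $6,980.60 (≈ $20.8376 each)
Mar 5, sell 227: 227/335 × $6,980.60 → $4,730.13
After Mar 6: 414 on hand, pool $8,829.47 (≈ $21.3272 each)
Mar 7, sell 217: 217/414 × $8,829.47 → $4,628.00
After Mar 8: 516 on hand, pool $10,996.17 (≈ $21.3104 each)
Mar 10, sell 252: 252/516 × $10,996.17 → $5,370.22
Total COGS = $4,730.13 + $4,628.00 + $5,370.22 = $14,728.35
Ending inventory (cost pool remaining) = $5,625.95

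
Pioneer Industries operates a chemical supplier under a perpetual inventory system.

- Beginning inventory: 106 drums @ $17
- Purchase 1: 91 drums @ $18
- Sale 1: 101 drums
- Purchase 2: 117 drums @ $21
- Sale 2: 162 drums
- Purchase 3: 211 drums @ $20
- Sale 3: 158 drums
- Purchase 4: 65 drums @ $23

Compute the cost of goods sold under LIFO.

Sale 1 (101) [LIFO — newest first]: 91 @ $18 + 10 @ $17 = $1,808
Sale 2 (162) [LIFO — newest first]: 117 @ $21 + 45 @ $17 = $3,222
Sale 3 (158) [LIFO — newest first]: 158 @ $20 = $3,160
Total COGS = $1,808 + $3,222 + $3,160 = $8,190
Ending inventory: 51 @ $17 + 53 @ $20 + 65 @ $23 = $3,422

COGS = $8,190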